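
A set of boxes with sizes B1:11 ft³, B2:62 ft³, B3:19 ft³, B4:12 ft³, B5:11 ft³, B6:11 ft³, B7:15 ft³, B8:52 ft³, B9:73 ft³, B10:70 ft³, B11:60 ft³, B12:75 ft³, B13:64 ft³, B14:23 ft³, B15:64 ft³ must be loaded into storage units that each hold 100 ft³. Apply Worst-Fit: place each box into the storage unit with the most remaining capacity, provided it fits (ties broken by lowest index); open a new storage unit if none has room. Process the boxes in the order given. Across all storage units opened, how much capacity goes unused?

278

storage unit 1: place B1 (11 ft³), 89 ft³ left
storage unit 1: place B2 (62 ft³), 27 ft³ left
storage unit 1: place B3 (19 ft³), 8 ft³ left
storage unit 2: place B4 (12 ft³), 88 ft³ left
storage unit 2: place B5 (11 ft³), 77 ft³ left
storage unit 2: place B6 (11 ft³), 66 ft³ left
storage unit 2: place B7 (15 ft³), 51 ft³ left
storage unit 3: place B8 (52 ft³), 48 ft³ left
storage unit 4: place B9 (73 ft³), 27 ft³ left
storage unit 5: place B10 (70 ft³), 30 ft³ left
storage unit 6: place B11 (60 ft³), 40 ft³ left
storage unit 7: place B12 (75 ft³), 25 ft³ left
storage unit 8: place B13 (64 ft³), 36 ft³ left
storage unit 2: place B14 (23 ft³), 28 ft³ left
storage unit 9: place B15 (64 ft³), 36 ft³ left
9 storage units × 100 ft³ = 900 ft³; used 622 ft³; unused 278 ft³.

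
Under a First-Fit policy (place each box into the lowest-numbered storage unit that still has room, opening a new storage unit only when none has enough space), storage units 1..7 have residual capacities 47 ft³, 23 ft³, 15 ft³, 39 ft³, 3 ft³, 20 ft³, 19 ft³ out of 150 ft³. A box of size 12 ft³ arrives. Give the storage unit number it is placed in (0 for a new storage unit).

Storage units with room: storage unit 1 (47 ft³), storage unit 2 (23 ft³), storage unit 3 (15 ft³), storage unit 4 (39 ft³), storage unit 6 (20 ft³), storage unit 7 (19 ft³).
The first with room is storage unit 1.

1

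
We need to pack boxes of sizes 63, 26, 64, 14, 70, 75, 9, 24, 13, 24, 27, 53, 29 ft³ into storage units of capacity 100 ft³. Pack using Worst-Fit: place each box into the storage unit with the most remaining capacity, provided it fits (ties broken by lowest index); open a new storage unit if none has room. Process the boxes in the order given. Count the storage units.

6 storage units

Put 63 ft³ in storage unit 1; 37 ft³ remain.
Put 26 ft³ in storage unit 1; 11 ft³ remain.
Put 64 ft³ in storage unit 2; 36 ft³ remain.
Put 14 ft³ in storage unit 2; 22 ft³ remain.
Put 70 ft³ in storage unit 3; 30 ft³ remain.
Put 75 ft³ in storage unit 4; 25 ft³ remain.
Put 9 ft³ in storage unit 3; 21 ft³ remain.
Put 24 ft³ in storage unit 4; 1 ft³ remain.
Put 13 ft³ in storage unit 2; 9 ft³ remain.
Put 24 ft³ in storage unit 5; 76 ft³ remain.
Put 27 ft³ in storage unit 5; 49 ft³ remain.
Put 53 ft³ in storage unit 6; 47 ft³ remain.
Put 29 ft³ in storage unit 5; 20 ft³ remain.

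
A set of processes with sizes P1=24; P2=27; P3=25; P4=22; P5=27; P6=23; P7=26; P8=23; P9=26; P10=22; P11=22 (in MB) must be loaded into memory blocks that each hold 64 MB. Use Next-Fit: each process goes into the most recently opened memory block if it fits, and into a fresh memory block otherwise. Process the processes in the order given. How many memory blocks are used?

memory block 1: place P1 (24 MB), 40 MB left
memory block 1: place P2 (27 MB), 13 MB left
memory block 2: place P3 (25 MB), 39 MB left
memory block 2: place P4 (22 MB), 17 MB left
memory block 3: place P5 (27 MB), 37 MB left
memory block 3: place P6 (23 MB), 14 MB left
memory block 4: place P7 (26 MB), 38 MB left
memory block 4: place P8 (23 MB), 15 MB left
memory block 5: place P9 (26 MB), 38 MB left
memory block 5: place P10 (22 MB), 16 MB left
memory block 6: place P11 (22 MB), 42 MB left
Final memory blocks: [24,27] [25,22] [27,23] [26,23] [26,22] [22].

6 memory blocks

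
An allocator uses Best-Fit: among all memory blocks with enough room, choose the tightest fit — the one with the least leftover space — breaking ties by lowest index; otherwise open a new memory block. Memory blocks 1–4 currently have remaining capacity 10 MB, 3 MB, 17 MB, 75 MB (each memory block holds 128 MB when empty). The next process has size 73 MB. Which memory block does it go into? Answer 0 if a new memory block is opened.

4

Memory blocks with room: memory block 4 (75 MB).
Tightest fit is memory block 4 with 75 MB free.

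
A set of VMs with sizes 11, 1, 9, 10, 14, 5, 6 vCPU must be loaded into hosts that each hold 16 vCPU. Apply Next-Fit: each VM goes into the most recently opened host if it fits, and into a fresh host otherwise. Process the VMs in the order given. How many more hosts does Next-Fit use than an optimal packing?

1

Next-Fit: [11,1] [9] [10] [14] [5,6] → 5 hosts.
Total size 56 vCPU; any packing needs at least ⌈56/16⌉ = 4 hosts.
An optimal packing achieves that bound: [14,1] [11,5] [10,6] [9] → 4 hosts.
Excess: 5 − 4 = 1.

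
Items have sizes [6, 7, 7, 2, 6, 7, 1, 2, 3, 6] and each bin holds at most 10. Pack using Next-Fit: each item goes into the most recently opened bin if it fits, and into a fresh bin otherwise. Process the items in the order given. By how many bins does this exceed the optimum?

Next-Fit: [6] [7] [7,2] [6] [7,1,2] [3,6] → 6 bins.
6 items exceed 5 (half the capacity), and no two of those can share a bin, so at least 6 bins are needed.
So 6 is already optimal.

0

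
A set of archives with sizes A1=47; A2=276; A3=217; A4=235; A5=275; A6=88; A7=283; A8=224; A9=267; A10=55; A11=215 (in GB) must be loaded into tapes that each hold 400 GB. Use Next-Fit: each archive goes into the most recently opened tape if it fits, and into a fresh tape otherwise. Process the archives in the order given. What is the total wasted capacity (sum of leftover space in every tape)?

1018

tape 1: place A1 (47 GB), 353 GB left
tape 1: place A2 (276 GB), 77 GB left
tape 2: place A3 (217 GB), 183 GB left
tape 3: place A4 (235 GB), 165 GB left
tape 4: place A5 (275 GB), 125 GB left
tape 4: place A6 (88 GB), 37 GB left
tape 5: place A7 (283 GB), 117 GB left
tape 6: place A8 (224 GB), 176 GB left
tape 7: place A9 (267 GB), 133 GB left
tape 7: place A10 (55 GB), 78 GB left
tape 8: place A11 (215 GB), 185 GB left
8 tapes × 400 GB = 3200 GB; used 2182 GB; unused 1018 GB.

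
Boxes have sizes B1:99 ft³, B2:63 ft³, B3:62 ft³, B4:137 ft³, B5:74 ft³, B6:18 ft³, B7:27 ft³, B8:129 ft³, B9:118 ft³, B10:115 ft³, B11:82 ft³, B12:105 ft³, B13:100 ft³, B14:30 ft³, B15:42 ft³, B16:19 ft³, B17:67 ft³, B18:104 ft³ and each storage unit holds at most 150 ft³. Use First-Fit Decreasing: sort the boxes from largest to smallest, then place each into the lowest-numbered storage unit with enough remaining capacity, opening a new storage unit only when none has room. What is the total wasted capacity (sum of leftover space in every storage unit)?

259

Sorted descending: 137, 129, 118, 115, 105, 104, 100, 99, 82, 74, 67, 63, 62, 42, 30, 27, 19, 18.
137 ft³ → storage unit 1 (remaining 13 ft³)
129 ft³ → storage unit 2 (remaining 21 ft³)
118 ft³ → storage unit 3 (remaining 32 ft³)
115 ft³ → storage unit 4 (remaining 35 ft³)
105 ft³ → storage unit 5 (remaining 45 ft³)
104 ft³ → storage unit 6 (remaining 46 ft³)
100 ft³ → storage unit 7 (remaining 50 ft³)
99 ft³ → storage unit 8 (remaining 51 ft³)
82 ft³ → storage unit 9 (remaining 68 ft³)
74 ft³ → storage unit 10 (remaining 76 ft³)
67 ft³ → storage unit 9 (remaining 1 ft³)
63 ft³ → storage unit 10 (remaining 13 ft³)
62 ft³ → storage unit 11 (remaining 88 ft³)
42 ft³ → storage unit 5 (remaining 3 ft³)
30 ft³ → storage unit 3 (remaining 2 ft³)
27 ft³ → storage unit 4 (remaining 8 ft³)
19 ft³ → storage unit 2 (remaining 2 ft³)
18 ft³ → storage unit 6 (remaining 28 ft³)
11 storage units × 150 ft³ = 1650 ft³; used 1391 ft³; unused 259 ft³.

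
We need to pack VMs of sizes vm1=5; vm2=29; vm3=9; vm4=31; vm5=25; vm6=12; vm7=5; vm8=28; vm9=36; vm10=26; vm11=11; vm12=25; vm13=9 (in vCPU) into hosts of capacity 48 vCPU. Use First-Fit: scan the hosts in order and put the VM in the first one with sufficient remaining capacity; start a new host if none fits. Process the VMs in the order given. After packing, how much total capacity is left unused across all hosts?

Put vm1 (5 vCPU) in host 1; 43 vCPU remain.
Put vm2 (29 vCPU) in host 1; 14 vCPU remain.
Put vm3 (9 vCPU) in host 1; 5 vCPU remain.
Put vm4 (31 vCPU) in host 2; 17 vCPU remain.
Put vm5 (25 vCPU) in host 3; 23 vCPU remain.
Put vm6 (12 vCPU) in host 2; 5 vCPU remain.
Put vm7 (5 vCPU) in host 1; 0 vCPU remain.
Put vm8 (28 vCPU) in host 4; 20 vCPU remain.
Put vm9 (36 vCPU) in host 5; 12 vCPU remain.
Put vm10 (26 vCPU) in host 6; 22 vCPU remain.
Put vm11 (11 vCPU) in host 3; 12 vCPU remain.
Put vm12 (25 vCPU) in host 7; 23 vCPU remain.
Put vm13 (9 vCPU) in host 3; 3 vCPU remain.
7 hosts × 48 vCPU = 336 vCPU; used 251 vCPU; unused 85 vCPU.

85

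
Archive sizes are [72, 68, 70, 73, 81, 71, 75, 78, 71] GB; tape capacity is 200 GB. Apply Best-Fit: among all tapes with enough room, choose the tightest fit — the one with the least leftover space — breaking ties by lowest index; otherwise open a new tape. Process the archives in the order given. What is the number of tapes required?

Put 72 GB in tape 1; 128 GB remain.
Put 68 GB in tape 1; 60 GB remain.
Put 70 GB in tape 2; 130 GB remain.
Put 73 GB in tape 2; 57 GB remain.
Put 81 GB in tape 3; 119 GB remain.
Put 71 GB in tape 3; 48 GB remain.
Put 75 GB in tape 4; 125 GB remain.
Put 78 GB in tape 4; 47 GB remain.
Put 71 GB in tape 5; 129 GB remain.

5 tapes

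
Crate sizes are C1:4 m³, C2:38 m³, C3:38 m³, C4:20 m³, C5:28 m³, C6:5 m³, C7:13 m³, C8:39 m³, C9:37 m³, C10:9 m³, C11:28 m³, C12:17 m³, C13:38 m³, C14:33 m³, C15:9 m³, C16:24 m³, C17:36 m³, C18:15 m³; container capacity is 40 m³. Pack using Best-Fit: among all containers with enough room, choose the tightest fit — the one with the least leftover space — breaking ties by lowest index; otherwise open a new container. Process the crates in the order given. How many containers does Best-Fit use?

12

container 1: place C1 (4 m³), 36 m³ left
container 2: place C2 (38 m³), 2 m³ left
container 3: place C3 (38 m³), 2 m³ left
container 1: place C4 (20 m³), 16 m³ left
container 4: place C5 (28 m³), 12 m³ left
container 4: place C6 (5 m³), 7 m³ left
container 1: place C7 (13 m³), 3 m³ left
container 5: place C8 (39 m³), 1 m³ left
container 6: place C9 (37 m³), 3 m³ left
container 7: place C10 (9 m³), 31 m³ left
container 7: place C11 (28 m³), 3 m³ left
container 8: place C12 (17 m³), 23 m³ left
container 9: place C13 (38 m³), 2 m³ left
container 10: place C14 (33 m³), 7 m³ left
container 8: place C15 (9 m³), 14 m³ left
container 11: place C16 (24 m³), 16 m³ left
container 12: place C17 (36 m³), 4 m³ left
container 11: place C18 (15 m³), 1 m³ left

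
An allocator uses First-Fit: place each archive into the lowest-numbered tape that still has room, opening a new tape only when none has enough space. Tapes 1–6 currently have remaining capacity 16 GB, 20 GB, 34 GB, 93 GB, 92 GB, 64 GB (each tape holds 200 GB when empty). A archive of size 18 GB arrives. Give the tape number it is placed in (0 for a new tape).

Tapes with room: tape 2 (20 GB), tape 3 (34 GB), tape 4 (93 GB), tape 5 (92 GB), tape 6 (64 GB).
The first with room is tape 2.

2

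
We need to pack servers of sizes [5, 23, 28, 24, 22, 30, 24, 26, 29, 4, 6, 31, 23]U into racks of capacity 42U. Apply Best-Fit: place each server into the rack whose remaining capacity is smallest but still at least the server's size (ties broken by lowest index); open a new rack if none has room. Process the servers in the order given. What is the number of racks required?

10 racks

5U → rack 1 (remaining 37U)
23U → rack 1 (remaining 14U)
28U → rack 2 (remaining 14U)
24U → rack 3 (remaining 18U)
22U → rack 4 (remaining 20U)
30U → rack 5 (remaining 12U)
24U → rack 6 (remaining 18U)
26U → rack 7 (remaining 16U)
29U → rack 8 (remaining 13U)
4U → rack 5 (remaining 8U)
6U → rack 5 (remaining 2U)
31U → rack 9 (remaining 11U)
23U → rack 10 (remaining 19U)
Final racks: [5,23] [28] [24] [22] [30,4,6] [24] [26] [29] [31] [23].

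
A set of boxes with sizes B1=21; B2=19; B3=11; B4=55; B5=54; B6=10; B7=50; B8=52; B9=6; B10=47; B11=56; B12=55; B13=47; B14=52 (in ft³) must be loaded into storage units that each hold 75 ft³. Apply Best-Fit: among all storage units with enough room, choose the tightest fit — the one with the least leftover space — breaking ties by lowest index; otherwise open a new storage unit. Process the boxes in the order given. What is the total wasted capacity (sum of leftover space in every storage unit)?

215

storage unit 1: place B1 (21 ft³), 54 ft³ left
storage unit 1: place B2 (19 ft³), 35 ft³ left
storage unit 1: place B3 (11 ft³), 24 ft³ left
storage unit 2: place B4 (55 ft³), 20 ft³ left
storage unit 3: place B5 (54 ft³), 21 ft³ left
storage unit 2: place B6 (10 ft³), 10 ft³ left
storage unit 4: place B7 (50 ft³), 25 ft³ left
storage unit 5: place B8 (52 ft³), 23 ft³ left
storage unit 2: place B9 (6 ft³), 4 ft³ left
storage unit 6: place B10 (47 ft³), 28 ft³ left
storage unit 7: place B11 (56 ft³), 19 ft³ left
storage unit 8: place B12 (55 ft³), 20 ft³ left
storage unit 9: place B13 (47 ft³), 28 ft³ left
storage unit 10: place B14 (52 ft³), 23 ft³ left
10 storage units × 75 ft³ = 750 ft³; used 535 ft³; unused 215 ft³.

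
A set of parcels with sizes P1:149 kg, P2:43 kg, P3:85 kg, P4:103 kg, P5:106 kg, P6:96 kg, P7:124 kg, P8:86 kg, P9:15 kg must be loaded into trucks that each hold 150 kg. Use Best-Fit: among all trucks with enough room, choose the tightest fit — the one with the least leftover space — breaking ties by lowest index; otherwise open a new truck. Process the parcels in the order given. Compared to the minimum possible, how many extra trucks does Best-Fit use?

0

Best-Fit: [149] [43,85,15] [103] [106] [96] [124] [86] → 7 trucks.
7 parcels exceed 75 kg (half the capacity), and no two of those can share a truck, so at least 7 trucks are needed.
So 7 is already optimal.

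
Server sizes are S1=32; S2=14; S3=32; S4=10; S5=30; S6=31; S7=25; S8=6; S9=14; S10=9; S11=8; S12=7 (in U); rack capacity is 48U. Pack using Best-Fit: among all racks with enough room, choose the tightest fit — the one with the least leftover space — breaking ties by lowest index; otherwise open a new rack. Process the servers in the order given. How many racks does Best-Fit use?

5 racks

Put S1 (32U) in rack 1; 16U remain.
Put S2 (14U) in rack 1; 2U remain.
Put S3 (32U) in rack 2; 16U remain.
Put S4 (10U) in rack 2; 6U remain.
Put S5 (30U) in rack 3; 18U remain.
Put S6 (31U) in rack 4; 17U remain.
Put S7 (25U) in rack 5; 23U remain.
Put S8 (6U) in rack 2; 0U remain.
Put S9 (14U) in rack 4; 3U remain.
Put S10 (9U) in rack 3; 9U remain.
Put S11 (8U) in rack 3; 1U remain.
Put S12 (7U) in rack 5; 16U remain.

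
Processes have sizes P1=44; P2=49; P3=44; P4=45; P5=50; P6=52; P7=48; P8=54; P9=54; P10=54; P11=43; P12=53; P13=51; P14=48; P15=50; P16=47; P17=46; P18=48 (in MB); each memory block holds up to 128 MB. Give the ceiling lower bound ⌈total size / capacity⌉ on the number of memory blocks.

Total size = 44 + 49 + 44 + 45 + 50 + 52 + 48 + 54 + 54 + 54 + 43 + 53 + 51 + 48 + 50 + 47 + 46 + 48 = 880 MB.
⌈880 / 128⌉ = 7.

7 memory blocks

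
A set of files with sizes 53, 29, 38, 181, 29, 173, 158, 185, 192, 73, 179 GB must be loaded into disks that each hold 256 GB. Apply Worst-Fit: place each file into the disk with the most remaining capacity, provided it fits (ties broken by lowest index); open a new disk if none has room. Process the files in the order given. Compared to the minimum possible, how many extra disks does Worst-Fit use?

Worst-Fit: [53,29,38,29,73] [181] [173] [158] [185] [192] [179] → 7 disks.
Total size 1290 GB; any packing needs at least ⌈1290/256⌉ = 6 disks.
An optimal packing achieves that bound: [192,53] [185,38,29] [181,73] [179,29] [173] [158] → 6 disks.
Excess: 7 − 6 = 1.

1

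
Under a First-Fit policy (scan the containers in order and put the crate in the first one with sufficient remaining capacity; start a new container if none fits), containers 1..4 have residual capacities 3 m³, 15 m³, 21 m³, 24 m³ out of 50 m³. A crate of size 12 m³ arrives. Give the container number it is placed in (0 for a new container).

Containers with room: container 2 (15 m³), container 3 (21 m³), container 4 (24 m³).
The first with room is container 2.

2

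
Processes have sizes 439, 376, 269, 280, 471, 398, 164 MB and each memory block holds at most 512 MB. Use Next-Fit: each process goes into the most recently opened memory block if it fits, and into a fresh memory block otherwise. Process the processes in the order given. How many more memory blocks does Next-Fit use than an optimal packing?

Next-Fit: [439] [376] [269] [280] [471] [398] [164] → 7 memory blocks.
6 processes exceed 256 MB (half the capacity), and no two of those can share a memory block, so at least 6 memory blocks are needed.
An optimal packing achieves that bound: [471] [439] [398] [376] [280,164] [269] → 6 memory blocks.
Excess: 7 − 6 = 1.

1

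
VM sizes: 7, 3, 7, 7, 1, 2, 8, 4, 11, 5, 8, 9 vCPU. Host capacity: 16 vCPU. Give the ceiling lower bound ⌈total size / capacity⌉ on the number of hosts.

Total size = 7 + 3 + 7 + 7 + 1 + 2 + 8 + 4 + 11 + 5 + 8 + 9 = 72 vCPU.
⌈72 / 16⌉ = 5.

5 hosts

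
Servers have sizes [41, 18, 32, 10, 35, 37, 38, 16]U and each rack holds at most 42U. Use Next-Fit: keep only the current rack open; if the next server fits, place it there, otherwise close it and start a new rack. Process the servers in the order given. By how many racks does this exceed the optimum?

1

Next-Fit: [41] [18] [32,10] [35] [37] [38] [16] → 7 racks.
Total size 227U; any packing needs at least ⌈227/42⌉ = 6 racks.
An optimal packing achieves that bound: [41] [38] [37] [35] [32,10] [18,16] → 6 racks.
Excess: 7 − 6 = 1.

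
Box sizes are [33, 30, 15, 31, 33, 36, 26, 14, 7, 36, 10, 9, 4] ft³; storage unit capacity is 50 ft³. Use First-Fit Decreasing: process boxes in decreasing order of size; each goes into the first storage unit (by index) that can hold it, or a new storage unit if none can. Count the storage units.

7 storage units

Sorted descending: 36, 36, 33, 33, 31, 30, 26, 15, 14, 10, 9, 7, 4.
storage unit 1: place 36 ft³, 14 ft³ left
storage unit 2: place 36 ft³, 14 ft³ left
storage unit 3: place 33 ft³, 17 ft³ left
storage unit 4: place 33 ft³, 17 ft³ left
storage unit 5: place 31 ft³, 19 ft³ left
storage unit 6: place 30 ft³, 20 ft³ left
storage unit 7: place 26 ft³, 24 ft³ left
storage unit 3: place 15 ft³, 2 ft³ left
storage unit 1: place 14 ft³, 0 ft³ left
storage unit 2: place 10 ft³, 4 ft³ left
storage unit 4: place 9 ft³, 8 ft³ left
storage unit 4: place 7 ft³, 1 ft³ left
storage unit 2: place 4 ft³, 0 ft³ left
Final storage units: [36,14] [36,10,4] [33,15] [33,9,7] [31] [30] [26].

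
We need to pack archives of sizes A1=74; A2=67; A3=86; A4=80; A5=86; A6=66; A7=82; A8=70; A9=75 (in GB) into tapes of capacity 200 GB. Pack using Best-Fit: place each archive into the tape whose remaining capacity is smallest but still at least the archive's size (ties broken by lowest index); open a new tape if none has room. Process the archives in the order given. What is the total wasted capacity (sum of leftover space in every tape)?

Put A1 (74 GB) in tape 1; 126 GB remain.
Put A2 (67 GB) in tape 1; 59 GB remain.
Put A3 (86 GB) in tape 2; 114 GB remain.
Put A4 (80 GB) in tape 2; 34 GB remain.
Put A5 (86 GB) in tape 3; 114 GB remain.
Put A6 (66 GB) in tape 3; 48 GB remain.
Put A7 (82 GB) in tape 4; 118 GB remain.
Put A8 (70 GB) in tape 4; 48 GB remain.
Put A9 (75 GB) in tape 5; 125 GB remain.
5 tapes × 200 GB = 1000 GB; used 686 GB; unused 314 GB.

314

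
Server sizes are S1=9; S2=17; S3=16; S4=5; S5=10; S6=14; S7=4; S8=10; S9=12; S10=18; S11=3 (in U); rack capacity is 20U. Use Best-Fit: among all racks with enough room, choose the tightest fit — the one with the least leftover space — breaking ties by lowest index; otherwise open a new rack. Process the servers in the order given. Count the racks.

rack 1: place S1 (9U), 11U left
rack 2: place S2 (17U), 3U left
rack 3: place S3 (16U), 4U left
rack 1: place S4 (5U), 6U left
rack 4: place S5 (10U), 10U left
rack 5: place S6 (14U), 6U left
rack 3: place S7 (4U), 0U left
rack 4: place S8 (10U), 0U left
rack 6: place S9 (12U), 8U left
rack 7: place S10 (18U), 2U left
rack 2: place S11 (3U), 0U left

7 racks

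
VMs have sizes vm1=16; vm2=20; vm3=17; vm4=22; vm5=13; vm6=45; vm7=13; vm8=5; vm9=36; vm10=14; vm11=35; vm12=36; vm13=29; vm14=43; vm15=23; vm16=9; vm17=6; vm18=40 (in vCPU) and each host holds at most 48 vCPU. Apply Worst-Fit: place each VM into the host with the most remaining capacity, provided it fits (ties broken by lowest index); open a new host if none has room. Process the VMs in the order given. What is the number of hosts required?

Put vm1 (16 vCPU) in host 1; 32 vCPU remain.
Put vm2 (20 vCPU) in host 1; 12 vCPU remain.
Put vm3 (17 vCPU) in host 2; 31 vCPU remain.
Put vm4 (22 vCPU) in host 2; 9 vCPU remain.
Put vm5 (13 vCPU) in host 3; 35 vCPU remain.
Put vm6 (45 vCPU) in host 4; 3 vCPU remain.
Put vm7 (13 vCPU) in host 3; 22 vCPU remain.
Put vm8 (5 vCPU) in host 3; 17 vCPU remain.
Put vm9 (36 vCPU) in host 5; 12 vCPU remain.
Put vm10 (14 vCPU) in host 3; 3 vCPU remain.
Put vm11 (35 vCPU) in host 6; 13 vCPU remain.
Put vm12 (36 vCPU) in host 7; 12 vCPU remain.
Put vm13 (29 vCPU) in host 8; 19 vCPU remain.
Put vm14 (43 vCPU) in host 9; 5 vCPU remain.
Put vm15 (23 vCPU) in host 10; 25 vCPU remain.
Put vm16 (9 vCPU) in host 10; 16 vCPU remain.
Put vm17 (6 vCPU) in host 8; 13 vCPU remain.
Put vm18 (40 vCPU) in host 11; 8 vCPU remain.
Final hosts: [16,20] [17,22] [13,13,5,14] [45] [36] [35] [36] [29,6] [43] [23,9] [40].

11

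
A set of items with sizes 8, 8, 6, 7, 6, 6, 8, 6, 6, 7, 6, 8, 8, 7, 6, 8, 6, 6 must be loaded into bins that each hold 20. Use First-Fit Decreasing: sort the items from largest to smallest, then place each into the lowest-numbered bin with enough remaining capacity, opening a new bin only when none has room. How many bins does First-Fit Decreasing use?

7

Sorted descending: 8, 8, 8, 8, 8, 8, 7, 7, 7, 6, 6, 6, 6, 6, 6, 6, 6, 6.
8 → bin 1 (remaining 12)
8 → bin 1 (remaining 4)
8 → bin 2 (remaining 12)
8 → bin 2 (remaining 4)
8 → bin 3 (remaining 12)
8 → bin 3 (remaining 4)
7 → bin 4 (remaining 13)
7 → bin 4 (remaining 6)
7 → bin 5 (remaining 13)
6 → bin 4 (remaining 0)
6 → bin 5 (remaining 7)
6 → bin 5 (remaining 1)
6 → bin 6 (remaining 14)
6 → bin 6 (remaining 8)
6 → bin 6 (remaining 2)
6 → bin 7 (remaining 14)
6 → bin 7 (remaining 8)
6 → bin 7 (remaining 2)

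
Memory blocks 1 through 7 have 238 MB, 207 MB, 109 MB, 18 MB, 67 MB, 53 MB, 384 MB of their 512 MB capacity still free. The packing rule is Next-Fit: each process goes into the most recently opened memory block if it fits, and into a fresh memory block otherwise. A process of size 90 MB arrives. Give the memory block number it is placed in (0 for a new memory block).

7

Next-Fit only looks at memory block 7, which has 384 MB free.
90 MB fits there.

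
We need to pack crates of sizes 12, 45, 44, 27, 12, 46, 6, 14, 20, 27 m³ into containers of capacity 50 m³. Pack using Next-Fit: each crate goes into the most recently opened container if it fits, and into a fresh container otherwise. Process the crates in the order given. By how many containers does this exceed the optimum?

Next-Fit: [12] [45] [44] [27,12] [46] [6,14,20] [27] → 7 containers.
Total size 253 m³; any packing needs at least ⌈253/50⌉ = 6 containers.
An optimal packing achieves that bound: [46] [45] [44,6] [27,20] [27,14] [12,12] → 6 containers.
Excess: 7 − 6 = 1.

1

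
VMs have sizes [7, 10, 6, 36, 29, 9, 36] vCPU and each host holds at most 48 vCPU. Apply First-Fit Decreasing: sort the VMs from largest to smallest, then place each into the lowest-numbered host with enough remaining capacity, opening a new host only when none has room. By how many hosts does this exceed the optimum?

First-Fit Decreasing: [36,10] [36,9] [29,7,6] → 3 hosts.
Total size 133 vCPU; any packing needs at least ⌈133/48⌉ = 3 hosts.
So 3 is already optimal.

0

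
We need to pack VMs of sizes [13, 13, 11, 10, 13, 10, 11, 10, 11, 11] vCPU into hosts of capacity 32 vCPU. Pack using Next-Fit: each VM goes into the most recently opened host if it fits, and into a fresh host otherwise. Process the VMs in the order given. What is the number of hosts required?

Put 13 vCPU in host 1; 19 vCPU remain.
Put 13 vCPU in host 1; 6 vCPU remain.
Put 11 vCPU in host 2; 21 vCPU remain.
Put 10 vCPU in host 2; 11 vCPU remain.
Put 13 vCPU in host 3; 19 vCPU remain.
Put 10 vCPU in host 3; 9 vCPU remain.
Put 11 vCPU in host 4; 21 vCPU remain.
Put 10 vCPU in host 4; 11 vCPU remain.
Put 11 vCPU in host 4; 0 vCPU remain.
Put 11 vCPU in host 5; 21 vCPU remain.
Final hosts: [13,13] [11,10] [13,10] [11,10,11] [11].

5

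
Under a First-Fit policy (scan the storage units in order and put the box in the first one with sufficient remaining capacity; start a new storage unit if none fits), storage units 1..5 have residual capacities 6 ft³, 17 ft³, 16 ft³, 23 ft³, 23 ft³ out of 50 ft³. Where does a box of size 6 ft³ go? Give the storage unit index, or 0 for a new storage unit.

Storage units with room: storage unit 1 (6 ft³), storage unit 2 (17 ft³), storage unit 3 (16 ft³), storage unit 4 (23 ft³), storage unit 5 (23 ft³).
The first with room is storage unit 1.

1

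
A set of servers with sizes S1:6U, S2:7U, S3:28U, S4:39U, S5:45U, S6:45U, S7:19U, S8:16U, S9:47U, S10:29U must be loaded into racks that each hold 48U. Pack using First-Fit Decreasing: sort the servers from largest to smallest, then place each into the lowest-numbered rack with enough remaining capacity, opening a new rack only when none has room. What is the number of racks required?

7

Sorted descending: 47, 45, 45, 39, 29, 28, 19, 16, 7, 6.
Put 47U in rack 1; 1U remain.
Put 45U in rack 2; 3U remain.
Put 45U in rack 3; 3U remain.
Put 39U in rack 4; 9U remain.
Put 29U in rack 5; 19U remain.
Put 28U in rack 6; 20U remain.
Put 19U in rack 5; 0U remain.
Put 16U in rack 6; 4U remain.
Put 7U in rack 4; 2U remain.
Put 6U in rack 7; 42U remain.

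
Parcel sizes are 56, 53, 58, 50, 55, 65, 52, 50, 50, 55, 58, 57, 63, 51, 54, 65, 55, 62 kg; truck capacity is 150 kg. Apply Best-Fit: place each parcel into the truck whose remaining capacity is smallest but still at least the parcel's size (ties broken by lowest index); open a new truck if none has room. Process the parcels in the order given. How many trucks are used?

9 trucks

Put 56 kg in truck 1; 94 kg remain.
Put 53 kg in truck 1; 41 kg remain.
Put 58 kg in truck 2; 92 kg remain.
Put 50 kg in truck 2; 42 kg remain.
Put 55 kg in truck 3; 95 kg remain.
Put 65 kg in truck 3; 30 kg remain.
Put 52 kg in truck 4; 98 kg remain.
Put 50 kg in truck 4; 48 kg remain.
Put 50 kg in truck 5; 100 kg remain.
Put 55 kg in truck 5; 45 kg remain.
Put 58 kg in truck 6; 92 kg remain.
Put 57 kg in truck 6; 35 kg remain.
Put 63 kg in truck 7; 87 kg remain.
Put 51 kg in truck 7; 36 kg remain.
Put 54 kg in truck 8; 96 kg remain.
Put 65 kg in truck 8; 31 kg remain.
Put 55 kg in truck 9; 95 kg remain.
Put 62 kg in truck 9; 33 kg remain.
Final trucks: [56,53] [58,50] [55,65] [52,50] [50,55] [58,57] [63,51] [54,65] [55,62].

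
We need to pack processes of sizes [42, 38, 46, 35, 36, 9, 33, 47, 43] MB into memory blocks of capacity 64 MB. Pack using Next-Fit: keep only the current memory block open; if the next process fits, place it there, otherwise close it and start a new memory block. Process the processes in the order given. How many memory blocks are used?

42 MB → memory block 1 (remaining 22 MB)
38 MB → memory block 2 (remaining 26 MB)
46 MB → memory block 3 (remaining 18 MB)
35 MB → memory block 4 (remaining 29 MB)
36 MB → memory block 5 (remaining 28 MB)
9 MB → memory block 5 (remaining 19 MB)
33 MB → memory block 6 (remaining 31 MB)
47 MB → memory block 7 (remaining 17 MB)
43 MB → memory block 8 (remaining 21 MB)
Final memory blocks: [42] [38] [46] [35] [36,9] [33] [47] [43].

8 memory blocks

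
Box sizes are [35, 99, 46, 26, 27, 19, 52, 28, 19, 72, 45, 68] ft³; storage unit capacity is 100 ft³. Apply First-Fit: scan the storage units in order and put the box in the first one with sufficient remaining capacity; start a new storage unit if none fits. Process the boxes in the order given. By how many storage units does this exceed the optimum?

0

First-Fit: [35,46,19] [99] [26,27,28,19] [52,45] [72] [68] → 6 storage units.
Total size 536 ft³; any packing needs at least ⌈536/100⌉ = 6 storage units.
So 6 is already optimal.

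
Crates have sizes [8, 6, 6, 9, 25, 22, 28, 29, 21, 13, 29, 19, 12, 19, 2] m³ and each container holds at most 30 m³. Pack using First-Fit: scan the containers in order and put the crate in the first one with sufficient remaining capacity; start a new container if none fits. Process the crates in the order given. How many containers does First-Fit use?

8 m³ → container 1 (remaining 22 m³)
6 m³ → container 1 (remaining 16 m³)
6 m³ → container 1 (remaining 10 m³)
9 m³ → container 1 (remaining 1 m³)
25 m³ → container 2 (remaining 5 m³)
22 m³ → container 3 (remaining 8 m³)
28 m³ → container 4 (remaining 2 m³)
29 m³ → container 5 (remaining 1 m³)
21 m³ → container 6 (remaining 9 m³)
13 m³ → container 7 (remaining 17 m³)
29 m³ → container 8 (remaining 1 m³)
19 m³ → container 9 (remaining 11 m³)
12 m³ → container 7 (remaining 5 m³)
19 m³ → container 10 (remaining 11 m³)
2 m³ → container 2 (remaining 3 m³)

10 containers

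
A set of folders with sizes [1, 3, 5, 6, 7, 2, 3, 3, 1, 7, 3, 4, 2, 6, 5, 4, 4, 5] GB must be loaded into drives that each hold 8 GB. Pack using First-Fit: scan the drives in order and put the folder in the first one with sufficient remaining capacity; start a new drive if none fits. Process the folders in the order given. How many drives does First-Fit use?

11

1 GB → drive 1 (remaining 7 GB)
3 GB → drive 1 (remaining 4 GB)
5 GB → drive 2 (remaining 3 GB)
6 GB → drive 3 (remaining 2 GB)
7 GB → drive 4 (remaining 1 GB)
2 GB → drive 1 (remaining 2 GB)
3 GB → drive 2 (remaining 0 GB)
3 GB → drive 5 (remaining 5 GB)
1 GB → drive 1 (remaining 1 GB)
7 GB → drive 6 (remaining 1 GB)
3 GB → drive 5 (remaining 2 GB)
4 GB → drive 7 (remaining 4 GB)
2 GB → drive 3 (remaining 0 GB)
6 GB → drive 8 (remaining 2 GB)
5 GB → drive 9 (remaining 3 GB)
4 GB → drive 7 (remaining 0 GB)
4 GB → drive 10 (remaining 4 GB)
5 GB → drive 11 (remaining 3 GB)
Final drives: [1,3,2,1] [5,3] [6,2] [7] [3,3] [7] [4,4] [6] [5] [4] [5].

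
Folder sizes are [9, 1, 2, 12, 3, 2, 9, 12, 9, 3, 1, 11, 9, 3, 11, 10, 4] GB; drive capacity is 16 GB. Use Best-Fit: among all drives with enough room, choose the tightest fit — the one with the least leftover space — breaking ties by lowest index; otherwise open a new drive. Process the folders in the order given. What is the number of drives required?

9 drives

Put 9 GB in drive 1; 7 GB remain.
Put 1 GB in drive 1; 6 GB remain.
Put 2 GB in drive 1; 4 GB remain.
Put 12 GB in drive 2; 4 GB remain.
Put 3 GB in drive 1; 1 GB remain.
Put 2 GB in drive 2; 2 GB remain.
Put 9 GB in drive 3; 7 GB remain.
Put 12 GB in drive 4; 4 GB remain.
Put 9 GB in drive 5; 7 GB remain.
Put 3 GB in drive 4; 1 GB remain.
Put 1 GB in drive 1; 0 GB remain.
Put 11 GB in drive 6; 5 GB remain.
Put 9 GB in drive 7; 7 GB remain.
Put 3 GB in drive 6; 2 GB remain.
Put 11 GB in drive 8; 5 GB remain.
Put 10 GB in drive 9; 6 GB remain.
Put 4 GB in drive 8; 1 GB remain.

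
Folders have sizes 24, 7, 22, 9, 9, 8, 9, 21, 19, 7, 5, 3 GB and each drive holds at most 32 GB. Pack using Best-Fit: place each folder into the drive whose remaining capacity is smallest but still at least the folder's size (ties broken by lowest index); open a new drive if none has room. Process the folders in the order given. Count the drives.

5 drives

24 GB → drive 1 (remaining 8 GB)
7 GB → drive 1 (remaining 1 GB)
22 GB → drive 2 (remaining 10 GB)
9 GB → drive 2 (remaining 1 GB)
9 GB → drive 3 (remaining 23 GB)
8 GB → drive 3 (remaining 15 GB)
9 GB → drive 3 (remaining 6 GB)
21 GB → drive 4 (remaining 11 GB)
19 GB → drive 5 (remaining 13 GB)
7 GB → drive 4 (remaining 4 GB)
5 GB → drive 3 (remaining 1 GB)
3 GB → drive 4 (remaining 1 GB)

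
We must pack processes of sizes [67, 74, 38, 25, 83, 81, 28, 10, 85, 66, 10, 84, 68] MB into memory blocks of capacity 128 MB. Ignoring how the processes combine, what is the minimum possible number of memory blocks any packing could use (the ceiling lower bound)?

6 memory blocks

Total size = 67 + 74 + 38 + 25 + 83 + 81 + 28 + 10 + 85 + 66 + 10 + 84 + 68 = 719 MB.
⌈719 / 128⌉ = 6.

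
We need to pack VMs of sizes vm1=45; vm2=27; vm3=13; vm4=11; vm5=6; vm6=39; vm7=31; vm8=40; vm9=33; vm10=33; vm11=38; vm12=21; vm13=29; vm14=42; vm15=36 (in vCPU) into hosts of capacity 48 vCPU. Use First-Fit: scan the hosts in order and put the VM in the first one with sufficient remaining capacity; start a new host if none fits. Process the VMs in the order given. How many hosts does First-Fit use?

host 1: place vm1 (45 vCPU), 3 vCPU left
host 2: place vm2 (27 vCPU), 21 vCPU left
host 2: place vm3 (13 vCPU), 8 vCPU left
host 3: place vm4 (11 vCPU), 37 vCPU left
host 2: place vm5 (6 vCPU), 2 vCPU left
host 4: place vm6 (39 vCPU), 9 vCPU left
host 3: place vm7 (31 vCPU), 6 vCPU left
host 5: place vm8 (40 vCPU), 8 vCPU left
host 6: place vm9 (33 vCPU), 15 vCPU left
host 7: place vm10 (33 vCPU), 15 vCPU left
host 8: place vm11 (38 vCPU), 10 vCPU left
host 9: place vm12 (21 vCPU), 27 vCPU left
host 10: place vm13 (29 vCPU), 19 vCPU left
host 11: place vm14 (42 vCPU), 6 vCPU left
host 12: place vm15 (36 vCPU), 12 vCPU left
Final hosts: [45] [27,13,6] [11,31] [39] [40] [33] [33] [38] [21] [29] [42] [36].

12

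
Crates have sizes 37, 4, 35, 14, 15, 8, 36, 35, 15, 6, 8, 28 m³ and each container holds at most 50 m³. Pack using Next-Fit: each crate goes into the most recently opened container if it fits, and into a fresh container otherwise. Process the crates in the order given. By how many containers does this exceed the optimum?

1

Next-Fit: [37,4] [35,14] [15,8] [36] [35,15] [6,8,28] → 6 containers.
Total size 241 m³; any packing needs at least ⌈241/50⌉ = 5 containers.
An optimal packing achieves that bound: [37,8,4] [36,14] [35,15] [35,15] [28,8,6] → 5 containers.
Excess: 6 − 5 = 1.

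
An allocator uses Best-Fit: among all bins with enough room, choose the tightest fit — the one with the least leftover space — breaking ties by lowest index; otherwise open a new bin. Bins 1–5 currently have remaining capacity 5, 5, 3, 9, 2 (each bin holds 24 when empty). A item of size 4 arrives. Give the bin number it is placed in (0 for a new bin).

Bins with room: bin 1 (5), bin 2 (5), bin 4 (9).
Tightest fit is bin 1 with 5 free.

1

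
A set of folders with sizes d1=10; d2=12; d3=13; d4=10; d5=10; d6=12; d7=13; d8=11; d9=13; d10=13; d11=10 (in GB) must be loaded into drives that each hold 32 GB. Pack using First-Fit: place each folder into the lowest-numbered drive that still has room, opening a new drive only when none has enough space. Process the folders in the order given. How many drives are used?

5 drives

drive 1: place d1 (10 GB), 22 GB left
drive 1: place d2 (12 GB), 10 GB left
drive 2: place d3 (13 GB), 19 GB left
drive 1: place d4 (10 GB), 0 GB left
drive 2: place d5 (10 GB), 9 GB left
drive 3: place d6 (12 GB), 20 GB left
drive 3: place d7 (13 GB), 7 GB left
drive 4: place d8 (11 GB), 21 GB left
drive 4: place d9 (13 GB), 8 GB left
drive 5: place d10 (13 GB), 19 GB left
drive 5: place d11 (10 GB), 9 GB left
Final drives: [10,12,10] [13,10] [12,13] [11,13] [13,10].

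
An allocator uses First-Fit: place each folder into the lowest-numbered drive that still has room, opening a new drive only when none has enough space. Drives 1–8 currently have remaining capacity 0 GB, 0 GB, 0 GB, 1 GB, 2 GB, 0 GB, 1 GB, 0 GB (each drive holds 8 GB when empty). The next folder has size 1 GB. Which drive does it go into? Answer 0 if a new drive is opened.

4

Drives with room: drive 4 (1 GB), drive 5 (2 GB), drive 7 (1 GB).
The first with room is drive 4.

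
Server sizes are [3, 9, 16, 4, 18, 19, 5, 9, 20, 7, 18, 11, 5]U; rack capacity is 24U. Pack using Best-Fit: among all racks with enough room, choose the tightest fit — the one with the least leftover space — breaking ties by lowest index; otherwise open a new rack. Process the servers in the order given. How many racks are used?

7

rack 1: place 3U, 21U left
rack 1: place 9U, 12U left
rack 2: place 16U, 8U left
rack 2: place 4U, 4U left
rack 3: place 18U, 6U left
rack 4: place 19U, 5U left
rack 4: place 5U, 0U left
rack 1: place 9U, 3U left
rack 5: place 20U, 4U left
rack 6: place 7U, 17U left
rack 7: place 18U, 6U left
rack 6: place 11U, 6U left
rack 3: place 5U, 1U left
Final racks: [3,9,9] [16,4] [18,5] [19,5] [20] [7,11] [18].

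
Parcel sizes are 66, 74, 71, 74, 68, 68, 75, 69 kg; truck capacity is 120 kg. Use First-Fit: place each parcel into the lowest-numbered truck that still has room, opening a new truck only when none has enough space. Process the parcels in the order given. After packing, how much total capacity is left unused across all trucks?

395

Put 66 kg in truck 1; 54 kg remain.
Put 74 kg in truck 2; 46 kg remain.
Put 71 kg in truck 3; 49 kg remain.
Put 74 kg in truck 4; 46 kg remain.
Put 68 kg in truck 5; 52 kg remain.
Put 68 kg in truck 6; 52 kg remain.
Put 75 kg in truck 7; 45 kg remain.
Put 69 kg in truck 8; 51 kg remain.
8 trucks × 120 kg = 960 kg; used 565 kg; unused 395 kg.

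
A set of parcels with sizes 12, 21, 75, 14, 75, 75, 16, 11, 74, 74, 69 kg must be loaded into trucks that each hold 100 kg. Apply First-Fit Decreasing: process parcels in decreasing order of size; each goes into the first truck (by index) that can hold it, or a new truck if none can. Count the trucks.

6 trucks

Sorted descending: 75, 75, 75, 74, 74, 69, 21, 16, 14, 12, 11.
Put 75 kg in truck 1; 25 kg remain.
Put 75 kg in truck 2; 25 kg remain.
Put 75 kg in truck 3; 25 kg remain.
Put 74 kg in truck 4; 26 kg remain.
Put 74 kg in truck 5; 26 kg remain.
Put 69 kg in truck 6; 31 kg remain.
Put 21 kg in truck 1; 4 kg remain.
Put 16 kg in truck 2; 9 kg remain.
Put 14 kg in truck 3; 11 kg remain.
Put 12 kg in truck 4; 14 kg remain.
Put 11 kg in truck 3; 0 kg remain.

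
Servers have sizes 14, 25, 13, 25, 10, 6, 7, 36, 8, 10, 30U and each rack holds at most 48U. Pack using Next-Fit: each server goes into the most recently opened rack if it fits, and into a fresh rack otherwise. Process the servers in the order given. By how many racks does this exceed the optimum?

Next-Fit: [14,25] [13,25,10] [6,7] [36,8] [10,30] → 5 racks.
Total size 184U; any packing needs at least ⌈184/48⌉ = 4 racks.
An optimal packing achieves that bound: [36,10] [30,14] [25,13,10] [25,8,7,6] → 4 racks.
Excess: 5 − 4 = 1.

1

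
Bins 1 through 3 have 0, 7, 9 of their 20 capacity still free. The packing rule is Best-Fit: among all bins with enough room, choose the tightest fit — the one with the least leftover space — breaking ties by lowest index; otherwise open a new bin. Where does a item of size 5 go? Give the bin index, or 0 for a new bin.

Bins with room: bin 2 (7), bin 3 (9).
Tightest fit is bin 2 with 7 free.

2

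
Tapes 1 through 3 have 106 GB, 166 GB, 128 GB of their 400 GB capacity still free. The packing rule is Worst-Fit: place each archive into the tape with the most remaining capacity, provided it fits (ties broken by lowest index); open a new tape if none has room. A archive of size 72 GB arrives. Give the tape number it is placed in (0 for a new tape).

2

Tapes with room: tape 1 (106 GB), tape 2 (166 GB), tape 3 (128 GB).
Most room is tape 2 with 166 GB free.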